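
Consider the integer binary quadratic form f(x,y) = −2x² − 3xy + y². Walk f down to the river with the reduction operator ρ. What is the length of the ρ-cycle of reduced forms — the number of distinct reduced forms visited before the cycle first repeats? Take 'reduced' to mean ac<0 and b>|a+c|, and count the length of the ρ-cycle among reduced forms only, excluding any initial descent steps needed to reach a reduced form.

D = 17, ⌊√D⌋ = 4
descent: ρ → (1,3,-2)  [lands on river]
river: ρ → (-2,1,2)
river: ρ → (2,3,-1)
river: ρ → (-1,3,2)
river: ρ → (2,1,-2)
river: ρ → (-2,3,1)
ρ-cycle length = 6 (tail of 1 descent step not counted)

6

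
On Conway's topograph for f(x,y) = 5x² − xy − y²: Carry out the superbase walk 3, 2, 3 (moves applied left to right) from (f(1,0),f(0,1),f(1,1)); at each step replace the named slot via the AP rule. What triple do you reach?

start (5,-1,3) = (f(1,0),f(0,1),f(1,1))
replace slot 3: 2·(5+(-1)) − 3 = 5 → (5,-1,5)
replace slot 2: 2·(5+5) − (-1) = 21 → (5,21,5)
replace slot 3: 2·(5+21) − 5 = 47 → (5,21,47)

5,21,47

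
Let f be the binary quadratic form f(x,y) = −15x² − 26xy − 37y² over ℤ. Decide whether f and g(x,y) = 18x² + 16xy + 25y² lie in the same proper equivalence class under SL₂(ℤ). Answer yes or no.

D₁ = -1544, D₂ = -1544
f is negative-definite; reduce −f:
−f: translate: b→-4 (≡26 mod 30), so (15,26,37)→(15,-4,26)
−f: reduced (well bottom): (15,-4,26) with a≤c, −a<b≤a
flip sign back: reduced form of f is (-15,4,-26)
g: reduced (well bottom): (18,16,25) with a≤c, −a<b≤a
reduced forms (-15, 4, -26) vs (18, 16, 25) ⇒ inequivalent

no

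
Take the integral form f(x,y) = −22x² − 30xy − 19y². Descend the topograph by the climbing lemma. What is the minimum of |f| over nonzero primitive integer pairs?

translate: b→-14 (≡30 mod 44), so (22,30,19)→(22,-14,11)
flip: (22,-14,11)→(11,14,22)
translate: b→-8 (≡14 mod 22), so (11,14,22)→(11,-8,19)
reduced (well bottom): (11,-8,19) with a≤c, −a<b≤a
well minimum |f| = |-11| = 11 (negative-definite)

11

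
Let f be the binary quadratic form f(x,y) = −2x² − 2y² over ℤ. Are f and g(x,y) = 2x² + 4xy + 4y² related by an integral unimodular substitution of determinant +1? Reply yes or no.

D₁ = -16, D₂ = -16
f is negative-definite; reduce −f:
−f: reduced (well bottom): (2,0,2) with a≤c, −a<b≤a
flip sign back: reduced form of f is (-2,0,-2)
g: translate: b→0 (≡4 mod 4), so (2,4,4)→(2,0,2)
g: reduced (well bottom): (2,0,2) with a≤c, −a<b≤a
reduced forms (-2, 0, -2) vs (2, 0, 2) ⇒ inequivalent

no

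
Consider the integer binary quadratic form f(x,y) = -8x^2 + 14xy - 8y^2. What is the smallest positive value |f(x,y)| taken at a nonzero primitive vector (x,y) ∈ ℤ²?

translate: b→2 (≡-14 mod 16), so (8,-14,8)→(8,2,2)
flip: (8,2,2)→(2,-2,8)
translate: b→2 (≡-2 mod 4), so (2,-2,8)→(2,2,8)
reduced (well bottom): (2,2,8) with a≤c, −a<b≤a
well minimum |f| = |-2| = 2 (negative-definite)

2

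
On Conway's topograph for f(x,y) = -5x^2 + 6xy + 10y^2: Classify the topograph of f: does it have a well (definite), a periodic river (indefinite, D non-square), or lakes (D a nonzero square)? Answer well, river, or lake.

D = b²−4ac = 6² − 4·(-5)·10 = 236
D > 0 non-square ⇒ indefinite ⇒ periodic river

river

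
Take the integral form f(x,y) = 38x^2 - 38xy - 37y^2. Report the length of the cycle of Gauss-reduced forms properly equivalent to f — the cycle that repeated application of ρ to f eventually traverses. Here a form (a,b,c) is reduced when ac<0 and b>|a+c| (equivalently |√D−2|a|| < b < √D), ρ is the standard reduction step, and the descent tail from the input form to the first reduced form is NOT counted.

D = 7068, ⌊√D⌋ = 84
descent: ρ → (-37,38,38)  [lands on river]
river: ρ → (38,38,-37)
river: ρ → (-37,36,39)
river: ρ → (39,42,-34)
river: ρ → (-34,26,47)
river: ρ → (47,68,-13)
river: ρ → (-13,62,62)
river: ρ → (62,62,-13)
river: ρ → (-13,68,47)
river: ρ → (47,26,-34)
river: ρ → (-34,42,39)
river: ρ → (39,36,-37)
ρ-cycle length = 12 (tail of 1 descent step not counted)

12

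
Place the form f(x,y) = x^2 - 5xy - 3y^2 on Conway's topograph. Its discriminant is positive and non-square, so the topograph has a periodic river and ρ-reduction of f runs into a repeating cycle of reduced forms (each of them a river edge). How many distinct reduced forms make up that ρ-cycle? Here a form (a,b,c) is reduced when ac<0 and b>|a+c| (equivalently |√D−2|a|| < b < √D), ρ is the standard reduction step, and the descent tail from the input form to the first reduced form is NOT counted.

D = 37, ⌊√D⌋ = 6
descent: ρ → (-3,5,1)  [lands on river]
river: ρ → (1,5,-3)
river: ρ → (-3,1,3)
river: ρ → (3,5,-1)
river: ρ → (-1,5,3)
river: ρ → (3,1,-3)
ρ-cycle length = 6 (tail of 1 descent step not counted)

6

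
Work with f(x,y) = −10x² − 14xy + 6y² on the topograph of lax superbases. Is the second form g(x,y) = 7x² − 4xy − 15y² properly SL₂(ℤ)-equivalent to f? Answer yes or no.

D₁ = 436, D₂ = 436
river cycle of f (length 14): (6, 14, -10), (-10, 6, 10), (10, 14, -6), (-6, 10, 14), (14, 18, -2), (-2, 18, 14), (14, 10, -6), (-6, 14, 10), (10, 6, -10), (-10, 14, 6), … (4 more)
river cycle of g (length 30): (7, 10, -12), (-12, 14, 5), (5, 16, -9), (-9, 20, 1), (1, 20, -9), (-9, 16, 5), (5, 14, -12), (-12, 10, 7), (7, 18, -4), (-4, 14, 15), … (20 more)
cycles differ ⇒ inequivalent

no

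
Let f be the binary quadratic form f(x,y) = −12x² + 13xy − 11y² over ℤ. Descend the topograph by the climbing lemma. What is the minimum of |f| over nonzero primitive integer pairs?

translate: b→11 (≡-13 mod 24), so (12,-13,11)→(12,11,10)
flip: (12,11,10)→(10,-11,12)
translate: b→9 (≡-11 mod 20), so (10,-11,12)→(10,9,11)
reduced (well bottom): (10,9,11) with a≤c, −a<b≤a
well minimum |f| = |-10| = 10 (negative-definite)

10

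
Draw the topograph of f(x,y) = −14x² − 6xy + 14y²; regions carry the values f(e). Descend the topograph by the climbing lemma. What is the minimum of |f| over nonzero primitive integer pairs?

descent: ρ → (14,6,-14)  [lands on river]
river: ρ → (-14,22,6)
river: ρ → (6,26,-6)
river: ρ → (-6,22,14)
closes: descent 1, river 4
min |a| on river = 6

6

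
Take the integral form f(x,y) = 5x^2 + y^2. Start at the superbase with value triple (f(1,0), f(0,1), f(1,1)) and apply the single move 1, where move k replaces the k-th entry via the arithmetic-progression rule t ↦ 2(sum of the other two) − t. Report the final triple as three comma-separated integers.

start (5,1,6) = (f(1,0),f(0,1),f(1,1))
replace slot 1: 2·(1+6) − 5 = 9 → (9,1,6)

9,1,6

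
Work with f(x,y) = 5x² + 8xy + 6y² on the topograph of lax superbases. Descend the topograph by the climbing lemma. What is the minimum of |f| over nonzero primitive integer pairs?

translate: b→-2 (≡8 mod 10), so (5,8,6)→(5,-2,3)
flip: (5,-2,3)→(3,2,5)
reduced (well bottom): (3,2,5) with a≤c, −a<b≤a
well minimum = a = 3

3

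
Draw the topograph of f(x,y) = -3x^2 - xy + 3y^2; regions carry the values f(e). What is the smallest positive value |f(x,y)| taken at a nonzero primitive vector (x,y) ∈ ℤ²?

descent: ρ → (3,1,-3)  [lands on river]
river: ρ → (-3,5,1)
river: ρ → (1,5,-3)
river: ρ → (-3,1,3)
river: ρ → (3,5,-1)
river: ρ → (-1,5,3)
closes: descent 1, river 6
min |a| on river = 1

1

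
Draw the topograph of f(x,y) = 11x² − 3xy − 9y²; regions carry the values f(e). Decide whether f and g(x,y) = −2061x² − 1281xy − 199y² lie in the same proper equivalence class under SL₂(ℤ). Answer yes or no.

D₁ = 405, D₂ = 405
river cycle of f (length 6): (-9, 3, 11), (11, 19, -1), (-1, 19, 11), (11, 3, -9), (-9, 15, 5), (5, 15, -9)
river cycle of g (length 6): (-9, 3, 11), (11, 19, -1), (-1, 19, 11), (11, 3, -9), (-9, 15, 5), (5, 15, -9)
cycles coincide ⇒ equivalent

yes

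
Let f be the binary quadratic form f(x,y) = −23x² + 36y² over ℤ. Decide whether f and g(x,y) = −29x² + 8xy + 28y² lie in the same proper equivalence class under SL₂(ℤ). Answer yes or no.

D₁ = 3312, D₂ = 3312
river cycle of f (length 6): (-23, 46, 13), (13, 32, -44), (-44, 56, 1), (1, 56, -44), (-44, 32, 13), (13, 46, -23)
river cycle of g (length 8): (28, 48, -9), (-9, 42, 43), (43, 44, -8), (-8, 52, 19), (19, 24, -36), (-36, 48, 7), (7, 50, -29), (-29, 8, 28)
cycles differ ⇒ inequivalent

no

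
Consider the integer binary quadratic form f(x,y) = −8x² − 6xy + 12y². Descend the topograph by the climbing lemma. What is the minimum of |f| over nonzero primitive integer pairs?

descent: ρ → (12,6,-8)  [lands on river]
river: ρ → (-8,10,10)
river: ρ → (10,10,-8)
river: ρ → (-8,6,12)
river: ρ → (12,18,-2)
river: ρ → (-2,18,12)
closes: descent 1, river 6
min |a| on river = 2

2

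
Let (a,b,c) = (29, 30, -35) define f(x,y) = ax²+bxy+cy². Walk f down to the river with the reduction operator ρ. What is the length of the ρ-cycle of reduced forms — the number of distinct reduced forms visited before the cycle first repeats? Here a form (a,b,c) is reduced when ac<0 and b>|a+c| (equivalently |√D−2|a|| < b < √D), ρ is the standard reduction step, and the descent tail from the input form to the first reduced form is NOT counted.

D = 4960, ⌊√D⌋ = 70
river: ρ → (-35,40,24)
river: ρ → (24,56,-19)
river: ρ → (-19,58,21)
river: ρ → (21,68,-4)
river: ρ → (-4,68,21)
river: ρ → (21,58,-19)
river: ρ → (-19,56,24)
river: ρ → (24,40,-35)
river: ρ → (-35,30,29)
river: ρ → (29,28,-36)
river: ρ → (-36,44,21)
river: ρ → (21,40,-40)
river: ρ → (-40,40,21)
river: ρ → (21,44,-36)
river: ρ → (-36,28,29)
river: ρ → (29,30,-35)
ρ-cycle length = 16 (tail of 0 descent steps not counted)

16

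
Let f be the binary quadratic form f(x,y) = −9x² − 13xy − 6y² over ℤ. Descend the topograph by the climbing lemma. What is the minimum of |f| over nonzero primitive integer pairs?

translate: b→-5 (≡13 mod 18), so (9,13,6)→(9,-5,2)
flip: (9,-5,2)→(2,5,9)
translate: b→1 (≡5 mod 4), so (2,5,9)→(2,1,6)
reduced (well bottom): (2,1,6) with a≤c, −a<b≤a
well minimum |f| = |-2| = 2 (negative-definite)

2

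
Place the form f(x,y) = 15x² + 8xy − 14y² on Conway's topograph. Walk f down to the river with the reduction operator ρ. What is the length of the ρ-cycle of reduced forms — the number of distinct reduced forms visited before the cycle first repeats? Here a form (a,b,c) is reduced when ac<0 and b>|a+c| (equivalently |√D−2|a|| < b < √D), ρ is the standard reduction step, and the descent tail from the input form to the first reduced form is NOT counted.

D = 904, ⌊√D⌋ = 30
river: ρ → (-14,20,9)
river: ρ → (9,16,-18)
river: ρ → (-18,20,7)
river: ρ → (7,22,-15)
river: ρ → (-15,8,14)
river: ρ → (14,20,-9)
river: ρ → (-9,16,18)
river: ρ → (18,20,-7)
river: ρ → (-7,22,15)
river: ρ → (15,8,-14)
ρ-cycle length = 10 (tail of 0 descent steps not counted)

10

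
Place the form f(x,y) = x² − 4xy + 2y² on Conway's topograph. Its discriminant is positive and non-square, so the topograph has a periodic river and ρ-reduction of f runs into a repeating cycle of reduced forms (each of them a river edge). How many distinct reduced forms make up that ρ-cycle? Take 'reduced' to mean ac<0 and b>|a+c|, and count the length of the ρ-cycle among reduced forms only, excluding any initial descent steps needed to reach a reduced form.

D = 8, ⌊√D⌋ = 2
descent: ρ → (2,0,-1)
descent: ρ → (-1,2,1)  [lands on river]
river: ρ → (1,2,-1)
ρ-cycle length = 2 (tail of 2 descent steps not counted)

2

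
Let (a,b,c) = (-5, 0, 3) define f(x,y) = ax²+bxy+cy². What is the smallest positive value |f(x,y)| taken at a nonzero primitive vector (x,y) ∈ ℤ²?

descent: ρ → (3,6,-2)  [lands on river]
river: ρ → (-2,6,3)
closes: descent 1, river 2
min |a| on river = 2

2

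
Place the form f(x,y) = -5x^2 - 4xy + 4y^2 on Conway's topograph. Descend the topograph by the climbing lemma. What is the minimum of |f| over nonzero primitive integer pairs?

descent: ρ → (4,4,-5)  [lands on river]
river: ρ → (-5,6,3)
river: ρ → (3,6,-5)
river: ρ → (-5,4,4)
closes: descent 1, river 4
min |a| on river = 3

3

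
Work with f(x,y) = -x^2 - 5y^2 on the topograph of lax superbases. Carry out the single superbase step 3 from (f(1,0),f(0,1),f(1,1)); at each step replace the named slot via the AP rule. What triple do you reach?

start (-1,-5,-6) = (f(1,0),f(0,1),f(1,1))
replace slot 3: 2·((-1)+(-5)) − (-6) = -6 → (-1,-5,-6)

-1,-5,-6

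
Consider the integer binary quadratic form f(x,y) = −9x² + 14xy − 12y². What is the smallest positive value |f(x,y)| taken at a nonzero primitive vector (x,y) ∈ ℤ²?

translate: b→4 (≡-14 mod 18), so (9,-14,12)→(9,4,7)
flip: (9,4,7)→(7,-4,9)
reduced (well bottom): (7,-4,9) with a≤c, −a<b≤a
well minimum |f| = |-7| = 7 (negative-definite)

7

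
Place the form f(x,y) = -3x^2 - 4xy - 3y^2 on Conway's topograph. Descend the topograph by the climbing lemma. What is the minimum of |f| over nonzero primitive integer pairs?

translate: b→-2 (≡4 mod 6), so (3,4,3)→(3,-2,2)
flip: (3,-2,2)→(2,2,3)
reduced (well bottom): (2,2,3) with a≤c, −a<b≤a
well minimum |f| = |-2| = 2 (negative-definite)

2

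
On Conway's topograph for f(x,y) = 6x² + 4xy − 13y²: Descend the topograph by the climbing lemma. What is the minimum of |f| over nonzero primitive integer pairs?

descent: ρ → (-13,-4,6)
descent: ρ → (6,16,-3)  [lands on river]
river: ρ → (-3,14,11)
river: ρ → (11,8,-6)
river: ρ → (-6,16,3)
river: ρ → (3,14,-11)
river: ρ → (-11,8,6)
closes: descent 2, river 6
min |a| on river = 3

3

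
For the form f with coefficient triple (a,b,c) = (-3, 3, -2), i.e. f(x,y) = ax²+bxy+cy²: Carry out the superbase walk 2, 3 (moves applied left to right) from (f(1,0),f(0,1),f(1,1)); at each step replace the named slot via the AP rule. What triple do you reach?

start (-3,-2,-2) = (f(1,0),f(0,1),f(1,1))
replace slot 2: 2·((-3)+(-2)) − (-2) = -8 → (-3,-8,-2)
replace slot 3: 2·((-3)+(-8)) − (-2) = -20 → (-3,-8,-20)

-3,-8,-20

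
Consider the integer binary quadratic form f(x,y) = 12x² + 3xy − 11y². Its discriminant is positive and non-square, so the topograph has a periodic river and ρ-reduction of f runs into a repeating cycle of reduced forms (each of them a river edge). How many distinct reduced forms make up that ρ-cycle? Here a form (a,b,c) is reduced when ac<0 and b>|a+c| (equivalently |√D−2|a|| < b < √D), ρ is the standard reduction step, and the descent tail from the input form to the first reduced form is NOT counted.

D = 537, ⌊√D⌋ = 23
river: ρ → (-11,19,4)
river: ρ → (4,21,-6)
river: ρ → (-6,15,13)
river: ρ → (13,11,-8)
river: ρ → (-8,21,3)
river: ρ → (3,21,-8)
river: ρ → (-8,11,13)
river: ρ → (13,15,-6)
river: ρ → (-6,21,4)
river: ρ → (4,19,-11)
river: ρ → (-11,3,12)
river: ρ → (12,21,-2)
river: ρ → (-2,23,1)
river: ρ → (1,23,-2)
river: ρ → (-2,21,12)
river: ρ → (12,3,-11)
ρ-cycle length = 16 (tail of 0 descent steps not counted)

16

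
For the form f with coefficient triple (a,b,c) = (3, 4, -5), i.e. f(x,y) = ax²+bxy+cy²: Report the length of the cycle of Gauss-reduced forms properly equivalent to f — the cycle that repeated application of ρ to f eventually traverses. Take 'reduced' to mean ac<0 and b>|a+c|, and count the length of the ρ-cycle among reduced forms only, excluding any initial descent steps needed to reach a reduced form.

D = 76, ⌊√D⌋ = 8
river: ρ → (-5,6,2)
river: ρ → (2,6,-5)
river: ρ → (-5,4,3)
river: ρ → (3,8,-1)
river: ρ → (-1,8,3)
river: ρ → (3,4,-5)
ρ-cycle length = 6 (tail of 0 descent steps not counted)

6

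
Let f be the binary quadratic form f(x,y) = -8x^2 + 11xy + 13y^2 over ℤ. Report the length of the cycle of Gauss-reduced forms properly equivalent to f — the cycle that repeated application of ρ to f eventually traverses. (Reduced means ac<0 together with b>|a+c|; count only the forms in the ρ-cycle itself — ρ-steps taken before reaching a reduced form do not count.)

D = 537, ⌊√D⌋ = 23
river: ρ → (13,15,-6)
river: ρ → (-6,21,4)
river: ρ → (4,19,-11)
river: ρ → (-11,3,12)
river: ρ → (12,21,-2)
river: ρ → (-2,23,1)
river: ρ → (1,23,-2)
river: ρ → (-2,21,12)
river: ρ → (12,3,-11)
river: ρ → (-11,19,4)
river: ρ → (4,21,-6)
river: ρ → (-6,15,13)
river: ρ → (13,11,-8)
river: ρ → (-8,21,3)
river: ρ → (3,21,-8)
river: ρ → (-8,11,13)
ρ-cycle length = 16 (tail of 0 descent steps not counted)

16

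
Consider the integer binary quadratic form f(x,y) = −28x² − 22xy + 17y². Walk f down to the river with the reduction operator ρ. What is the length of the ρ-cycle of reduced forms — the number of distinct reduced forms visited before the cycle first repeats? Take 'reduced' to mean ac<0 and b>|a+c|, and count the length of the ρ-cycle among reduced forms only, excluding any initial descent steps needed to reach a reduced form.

D = 2388, ⌊√D⌋ = 48
descent: ρ → (17,22,-28)  [lands on river]
river: ρ → (-28,34,11)
river: ρ → (11,32,-31)
river: ρ → (-31,30,12)
river: ρ → (12,42,-13)
river: ρ → (-13,36,21)
river: ρ → (21,48,-1)
river: ρ → (-1,48,21)
river: ρ → (21,36,-13)
river: ρ → (-13,42,12)
river: ρ → (12,30,-31)
river: ρ → (-31,32,11)
river: ρ → (11,34,-28)
river: ρ → (-28,22,17)
river: ρ → (17,46,-4)
river: ρ → (-4,42,39)
river: ρ → (39,36,-7)
river: ρ → (-7,48,3)
river: ρ → (3,48,-7)
river: ρ → (-7,36,39)
river: ρ → (39,42,-4)
river: ρ → (-4,46,17)
ρ-cycle length = 22 (tail of 1 descent step not counted)

22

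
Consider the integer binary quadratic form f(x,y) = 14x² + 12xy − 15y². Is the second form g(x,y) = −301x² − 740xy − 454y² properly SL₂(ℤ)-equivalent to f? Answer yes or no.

D₁ = 984, D₂ = 984
river cycle of f (length 14): (-15, 18, 11), (11, 26, -7), (-7, 30, 3), (3, 30, -7), (-7, 26, 11), (11, 18, -15), (-15, 12, 14), (14, 16, -13), (-13, 10, 17), (17, 24, -6), … (4 more)
river cycle of g (length 14): (-15, 18, 11), (11, 26, -7), (-7, 30, 3), (3, 30, -7), (-7, 26, 11), (11, 18, -15), (-15, 12, 14), (14, 16, -13), (-13, 10, 17), (17, 24, -6), … (4 more)
cycles coincide ⇒ equivalent

yes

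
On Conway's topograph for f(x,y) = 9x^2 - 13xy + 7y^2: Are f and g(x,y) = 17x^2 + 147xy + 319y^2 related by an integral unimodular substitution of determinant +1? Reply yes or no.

D₁ = -83, D₂ = -83
f: translate: b→5 (≡-13 mod 18), so (9,-13,7)→(9,5,3)
f: flip: (9,5,3)→(3,-5,9)
f: translate: b→1 (≡-5 mod 6), so (3,-5,9)→(3,1,7)
f: reduced (well bottom): (3,1,7) with a≤c, −a<b≤a
g: translate: b→11 (≡147 mod 34), so (17,147,319)→(17,11,3)
g: flip: (17,11,3)→(3,-11,17)
g: translate: b→1 (≡-11 mod 6), so (3,-11,17)→(3,1,7)
g: reduced (well bottom): (3,1,7) with a≤c, −a<b≤a
reduced forms (3, 1, 7) vs (3, 1, 7) ⇒ equivalent

yes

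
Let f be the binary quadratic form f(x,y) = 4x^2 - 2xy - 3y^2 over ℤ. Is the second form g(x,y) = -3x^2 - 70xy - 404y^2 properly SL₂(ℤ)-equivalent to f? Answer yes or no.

D₁ = 52, D₂ = 52
river cycle of f (length 10): (-3, 2, 4), (4, 6, -1), (-1, 6, 4), (4, 2, -3), (-3, 4, 3), (3, 2, -4), (-4, 6, 1), (1, 6, -4), (-4, 2, 3), (3, 4, -3)
river cycle of g (length 10): (-3, 2, 4), (4, 6, -1), (-1, 6, 4), (4, 2, -3), (-3, 4, 3), (3, 2, -4), (-4, 6, 1), (1, 6, -4), (-4, 2, 3), (3, 4, -3)
cycles coincide ⇒ equivalent

yes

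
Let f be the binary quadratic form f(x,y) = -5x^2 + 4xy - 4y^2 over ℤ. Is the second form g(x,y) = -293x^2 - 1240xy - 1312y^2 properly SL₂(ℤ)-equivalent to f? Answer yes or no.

D₁ = -64, D₂ = -64
f is negative-definite; reduce −f:
−f: flip: (5,-4,4)→(4,4,5)
−f: reduced (well bottom): (4,4,5) with a≤c, −a<b≤a
flip sign back: reduced form of f is (-4,-4,-5)
g is negative-definite; reduce −g:
−g: translate: b→68 (≡1240 mod 586), so (293,1240,1312)→(293,68,4)
−g: flip: (293,68,4)→(4,-68,293)
−g: translate: b→4 (≡-68 mod 8), so (4,-68,293)→(4,4,5)
−g: reduced (well bottom): (4,4,5) with a≤c, −a<b≤a
flip sign back: reduced form of g is (-4,-4,-5)
reduced forms (-4, -4, -5) vs (-4, -4, -5) ⇒ equivalent

yes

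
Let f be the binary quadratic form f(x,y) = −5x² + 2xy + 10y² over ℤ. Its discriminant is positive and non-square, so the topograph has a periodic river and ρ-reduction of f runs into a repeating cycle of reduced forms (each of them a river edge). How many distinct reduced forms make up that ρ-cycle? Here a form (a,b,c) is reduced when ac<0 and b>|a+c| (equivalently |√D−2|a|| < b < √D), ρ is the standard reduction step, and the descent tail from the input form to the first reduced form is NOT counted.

D = 204, ⌊√D⌋ = 14
descent: ρ → (10,-2,-5)
descent: ρ → (-5,12,3)  [lands on river]
river: ρ → (3,12,-5)
river: ρ → (-5,8,7)
river: ρ → (7,6,-6)
river: ρ → (-6,6,7)
river: ρ → (7,8,-5)
ρ-cycle length = 6 (tail of 2 descent steps not counted)

6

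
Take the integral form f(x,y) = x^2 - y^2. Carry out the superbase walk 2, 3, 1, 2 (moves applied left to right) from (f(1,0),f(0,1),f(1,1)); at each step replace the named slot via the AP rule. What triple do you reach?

start (1,-1,0) = (f(1,0),f(0,1),f(1,1))
replace slot 2: 2·(1+0) − (-1) = 3 → (1,3,0)
replace slot 3: 2·(1+3) − 0 = 8 → (1,3,8)
replace slot 1: 2·(3+8) − 1 = 21 → (21,3,8)
replace slot 2: 2·(21+8) − 3 = 55 → (21,55,8)

21,55,8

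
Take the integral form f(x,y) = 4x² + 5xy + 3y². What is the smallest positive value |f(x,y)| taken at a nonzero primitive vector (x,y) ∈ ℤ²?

translate: b→-3 (≡5 mod 8), so (4,5,3)→(4,-3,2)
flip: (4,-3,2)→(2,3,4)
translate: b→-1 (≡3 mod 4), so (2,3,4)→(2,-1,3)
reduced (well bottom): (2,-1,3) with a≤c, −a<b≤a
well minimum = a = 2

2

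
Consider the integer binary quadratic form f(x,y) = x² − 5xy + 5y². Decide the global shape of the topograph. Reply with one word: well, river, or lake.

D = b²−4ac = (-5)² − 4·1·5 = 5
D > 0 non-square ⇒ indefinite ⇒ periodic river

river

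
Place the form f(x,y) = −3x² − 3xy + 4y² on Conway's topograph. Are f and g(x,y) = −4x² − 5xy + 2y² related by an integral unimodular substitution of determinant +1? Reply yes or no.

D₁ = 57, D₂ = 57
river cycle of f (length 6): (4, 3, -3), (-3, 3, 4), (4, 5, -2), (-2, 7, 1), (1, 7, -2), (-2, 5, 4)
river cycle of g (length 6): (2, 5, -4), (-4, 3, 3), (3, 3, -4), (-4, 5, 2), (2, 7, -1), (-1, 7, 2)
cycles differ ⇒ inequivalent

no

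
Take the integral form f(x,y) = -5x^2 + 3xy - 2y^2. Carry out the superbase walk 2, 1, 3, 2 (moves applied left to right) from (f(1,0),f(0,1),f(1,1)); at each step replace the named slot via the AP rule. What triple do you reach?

start (-5,-2,-4) = (f(1,0),f(0,1),f(1,1))
replace slot 2: 2·((-5)+(-4)) − (-2) = -16 → (-5,-16,-4)
replace slot 1: 2·((-16)+(-4)) − (-5) = -35 → (-35,-16,-4)
replace slot 3: 2·((-35)+(-16)) − (-4) = -98 → (-35,-16,-98)
replace slot 2: 2·((-35)+(-98)) − (-16) = -250 → (-35,-250,-98)

-35,-250,-98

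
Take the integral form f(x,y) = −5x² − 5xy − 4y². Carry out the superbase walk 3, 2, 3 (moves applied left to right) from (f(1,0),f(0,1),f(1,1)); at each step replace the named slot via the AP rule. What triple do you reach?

start (-5,-4,-14) = (f(1,0),f(0,1),f(1,1))
replace slot 3: 2·((-5)+(-4)) − (-14) = -4 → (-5,-4,-4)
replace slot 2: 2·((-5)+(-4)) − (-4) = -14 → (-5,-14,-4)
replace slot 3: 2·((-5)+(-14)) − (-4) = -34 → (-5,-14,-34)

-5,-14,-34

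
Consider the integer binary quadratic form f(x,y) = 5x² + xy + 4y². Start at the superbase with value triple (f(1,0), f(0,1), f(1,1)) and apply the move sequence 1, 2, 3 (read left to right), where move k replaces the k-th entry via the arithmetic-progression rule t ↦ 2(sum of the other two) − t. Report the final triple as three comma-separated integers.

start (5,4,10) = (f(1,0),f(0,1),f(1,1))
replace slot 1: 2·(4+10) − 5 = 23 → (23,4,10)
replace slot 2: 2·(23+10) − 4 = 62 → (23,62,10)
replace slot 3: 2·(23+62) − 10 = 160 → (23,62,160)

23,62,160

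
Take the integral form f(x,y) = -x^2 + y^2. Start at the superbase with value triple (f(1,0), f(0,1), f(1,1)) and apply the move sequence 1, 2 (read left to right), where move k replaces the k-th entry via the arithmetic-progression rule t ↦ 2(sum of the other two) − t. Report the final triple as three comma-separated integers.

start (-1,1,0) = (f(1,0),f(0,1),f(1,1))
replace slot 1: 2·(1+0) − (-1) = 3 → (3,1,0)
replace slot 2: 2·(3+0) − 1 = 5 → (3,5,0)

3,5,0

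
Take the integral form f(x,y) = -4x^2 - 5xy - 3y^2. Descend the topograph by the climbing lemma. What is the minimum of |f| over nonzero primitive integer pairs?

translate: b→-3 (≡5 mod 8), so (4,5,3)→(4,-3,2)
flip: (4,-3,2)→(2,3,4)
translate: b→-1 (≡3 mod 4), so (2,3,4)→(2,-1,3)
reduced (well bottom): (2,-1,3) with a≤c, −a<b≤a
well minimum |f| = |-2| = 2 (negative-definite)

2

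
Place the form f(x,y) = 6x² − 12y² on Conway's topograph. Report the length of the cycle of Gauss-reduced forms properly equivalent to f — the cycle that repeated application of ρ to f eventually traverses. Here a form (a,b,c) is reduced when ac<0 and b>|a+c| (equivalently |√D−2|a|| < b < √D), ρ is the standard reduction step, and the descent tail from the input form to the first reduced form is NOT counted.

D = 288, ⌊√D⌋ = 16
descent: ρ → (-12,0,6)
descent: ρ → (6,12,-6)  [lands on river]
river: ρ → (-6,12,6)
ρ-cycle length = 2 (tail of 2 descent steps not counted)

2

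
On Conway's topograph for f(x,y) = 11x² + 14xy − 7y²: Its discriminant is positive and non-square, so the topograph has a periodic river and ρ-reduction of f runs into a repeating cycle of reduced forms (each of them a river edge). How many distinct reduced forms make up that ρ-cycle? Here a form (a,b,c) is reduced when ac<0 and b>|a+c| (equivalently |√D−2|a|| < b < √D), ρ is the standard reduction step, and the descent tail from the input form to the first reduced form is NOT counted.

D = 504, ⌊√D⌋ = 22
river: ρ → (-7,14,11)
river: ρ → (11,8,-10)
river: ρ → (-10,12,9)
river: ρ → (9,6,-13)
river: ρ → (-13,20,2)
river: ρ → (2,20,-13)
river: ρ → (-13,6,9)
river: ρ → (9,12,-10)
river: ρ → (-10,8,11)
river: ρ → (11,14,-7)
ρ-cycle length = 10 (tail of 0 descent steps not counted)

10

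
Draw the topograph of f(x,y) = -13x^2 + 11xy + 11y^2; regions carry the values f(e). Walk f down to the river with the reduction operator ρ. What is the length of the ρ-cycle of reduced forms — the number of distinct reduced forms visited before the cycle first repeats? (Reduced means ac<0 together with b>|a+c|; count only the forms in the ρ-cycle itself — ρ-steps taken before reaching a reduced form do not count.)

D = 693, ⌊√D⌋ = 26
river: ρ → (11,11,-13)
river: ρ → (-13,15,9)
river: ρ → (9,21,-7)
river: ρ → (-7,21,9)
river: ρ → (9,15,-13)
river: ρ → (-13,11,11)
ρ-cycle length = 6 (tail of 0 descent steps not counted)

6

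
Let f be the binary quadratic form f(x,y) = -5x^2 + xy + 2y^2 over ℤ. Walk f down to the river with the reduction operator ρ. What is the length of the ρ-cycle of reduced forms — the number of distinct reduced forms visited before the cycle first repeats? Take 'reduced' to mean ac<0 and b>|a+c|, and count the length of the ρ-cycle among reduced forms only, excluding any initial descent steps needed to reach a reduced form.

D = 41, ⌊√D⌋ = 6
descent: ρ → (2,3,-4)  [lands on river]
river: ρ → (-4,5,1)
river: ρ → (1,5,-4)
river: ρ → (-4,3,2)
river: ρ → (2,5,-2)
river: ρ → (-2,3,4)
river: ρ → (4,5,-1)
river: ρ → (-1,5,4)
river: ρ → (4,3,-2)
river: ρ → (-2,5,2)
ρ-cycle length = 10 (tail of 1 descent step not counted)

10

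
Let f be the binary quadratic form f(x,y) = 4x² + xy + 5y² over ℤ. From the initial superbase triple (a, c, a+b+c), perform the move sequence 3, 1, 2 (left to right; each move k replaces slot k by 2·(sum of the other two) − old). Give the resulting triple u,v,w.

start (4,5,10) = (f(1,0),f(0,1),f(1,1))
replace slot 3: 2·(4+5) − 10 = 8 → (4,5,8)
replace slot 1: 2·(5+8) − 4 = 22 → (22,5,8)
replace slot 2: 2·(22+8) − 5 = 55 → (22,55,8)

22,55,8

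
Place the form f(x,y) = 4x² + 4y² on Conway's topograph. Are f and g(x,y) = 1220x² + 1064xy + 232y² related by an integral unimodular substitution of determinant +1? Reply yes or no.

D₁ = -64, D₂ = -64
f: reduced (well bottom): (4,0,4) with a≤c, −a<b≤a
g: flip: (1220,1064,232)→(232,-1064,1220)
g: translate: b→-136 (≡-1064 mod 464), so (232,-1064,1220)→(232,-136,20)
g: flip: (232,-136,20)→(20,136,232)
g: translate: b→16 (≡136 mod 40), so (20,136,232)→(20,16,4)
g: flip: (20,16,4)→(4,-16,20)
g: translate: b→0 (≡-16 mod 8), so (4,-16,20)→(4,0,4)
g: reduced (well bottom): (4,0,4) with a≤c, −a<b≤a
reduced forms (4, 0, 4) vs (4, 0, 4) ⇒ equivalent

yes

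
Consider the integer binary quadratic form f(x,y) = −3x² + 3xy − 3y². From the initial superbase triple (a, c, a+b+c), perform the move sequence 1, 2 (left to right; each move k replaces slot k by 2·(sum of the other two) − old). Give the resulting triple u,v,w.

start (-3,-3,-3) = (f(1,0),f(0,1),f(1,1))
replace slot 1: 2·((-3)+(-3)) − (-3) = -9 → (-9,-3,-3)
replace slot 2: 2·((-9)+(-3)) − (-3) = -21 → (-9,-21,-3)

-9,-21,-3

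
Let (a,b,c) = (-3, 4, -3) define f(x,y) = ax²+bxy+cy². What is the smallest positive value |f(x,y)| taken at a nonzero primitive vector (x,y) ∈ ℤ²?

translate: b→2 (≡-4 mod 6), so (3,-4,3)→(3,2,2)
flip: (3,2,2)→(2,-2,3)
translate: b→2 (≡-2 mod 4), so (2,-2,3)→(2,2,3)
reduced (well bottom): (2,2,3) with a≤c, −a<b≤a
well minimum |f| = |-2| = 2 (negative-definite)

2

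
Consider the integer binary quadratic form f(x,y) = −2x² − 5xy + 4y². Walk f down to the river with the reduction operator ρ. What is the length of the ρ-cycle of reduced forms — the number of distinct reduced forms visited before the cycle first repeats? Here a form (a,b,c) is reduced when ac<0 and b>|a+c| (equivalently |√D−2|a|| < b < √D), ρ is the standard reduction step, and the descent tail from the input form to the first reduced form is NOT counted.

D = 57, ⌊√D⌋ = 7
descent: ρ → (4,5,-2)  [lands on river]
river: ρ → (-2,7,1)
river: ρ → (1,7,-2)
river: ρ → (-2,5,4)
river: ρ → (4,3,-3)
river: ρ → (-3,3,4)
ρ-cycle length = 6 (tail of 1 descent step not counted)

6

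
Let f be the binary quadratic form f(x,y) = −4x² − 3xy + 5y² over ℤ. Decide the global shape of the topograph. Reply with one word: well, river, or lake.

D = b²−4ac = (-3)² − 4·(-4)·5 = 89
D > 0 non-square ⇒ indefinite ⇒ periodic river

river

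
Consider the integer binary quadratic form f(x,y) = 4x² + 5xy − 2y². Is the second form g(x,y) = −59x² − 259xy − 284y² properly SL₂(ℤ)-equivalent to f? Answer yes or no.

D₁ = 57, D₂ = 57
river cycle of f (length 6): (-2, 7, 1), (1, 7, -2), (-2, 5, 4), (4, 3, -3), (-3, 3, 4), (4, 5, -2)
river cycle of g (length 6): (-2, 7, 1), (1, 7, -2), (-2, 5, 4), (4, 3, -3), (-3, 3, 4), (4, 5, -2)
cycles coincide ⇒ equivalent

yes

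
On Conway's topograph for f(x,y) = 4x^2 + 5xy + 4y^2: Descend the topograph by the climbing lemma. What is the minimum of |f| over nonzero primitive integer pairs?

translate: b→-3 (≡5 mod 8), so (4,5,4)→(4,-3,3)
flip: (4,-3,3)→(3,3,4)
reduced (well bottom): (3,3,4) with a≤c, −a<b≤a
well minimum = a = 3

3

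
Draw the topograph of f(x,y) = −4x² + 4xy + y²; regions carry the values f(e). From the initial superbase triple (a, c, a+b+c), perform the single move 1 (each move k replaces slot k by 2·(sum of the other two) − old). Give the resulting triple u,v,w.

start (-4,1,1) = (f(1,0),f(0,1),f(1,1))
replace slot 1: 2·(1+1) − (-4) = 8 → (8,1,1)

8,1,1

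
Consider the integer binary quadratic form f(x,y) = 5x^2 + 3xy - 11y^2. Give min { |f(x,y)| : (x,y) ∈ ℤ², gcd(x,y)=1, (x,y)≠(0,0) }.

descent: ρ → (-11,-3,5)
descent: ρ → (5,13,-3)  [lands on river]
river: ρ → (-3,11,9)
river: ρ → (9,7,-5)
river: ρ → (-5,13,3)
river: ρ → (3,11,-9)
river: ρ → (-9,7,5)
closes: descent 2, river 6
min |a| on river = 3

3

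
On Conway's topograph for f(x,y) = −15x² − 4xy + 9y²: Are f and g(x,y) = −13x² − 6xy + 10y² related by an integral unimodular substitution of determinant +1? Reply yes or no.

D₁ = 556, D₂ = 556
river cycle of f (length 18): (9, 22, -2), (-2, 22, 9), (9, 14, -10), (-10, 6, 13), (13, 20, -3), (-3, 22, 6), (6, 14, -15), (-15, 16, 5), (5, 14, -18), (-18, 22, 1), … (8 more)
river cycle of g (length 18): (10, 6, -13), (-13, 20, 3), (3, 22, -6), (-6, 14, 15), (15, 16, -5), (-5, 14, 18), (18, 22, -1), (-1, 22, 18), (18, 14, -5), (-5, 16, 15), … (8 more)
cycles differ ⇒ inequivalent

no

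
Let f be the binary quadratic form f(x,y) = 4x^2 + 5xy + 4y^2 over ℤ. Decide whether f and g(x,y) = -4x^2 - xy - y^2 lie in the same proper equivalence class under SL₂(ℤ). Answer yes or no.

D₁ = -39, D₂ = -15
discriminants differ ⇒ not SL₂(ℤ)-equivalent

no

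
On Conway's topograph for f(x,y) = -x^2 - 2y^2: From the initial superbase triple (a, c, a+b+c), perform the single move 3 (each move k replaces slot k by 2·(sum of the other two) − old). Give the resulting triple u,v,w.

start (-1,-2,-3) = (f(1,0),f(0,1),f(1,1))
replace slot 3: 2·((-1)+(-2)) − (-3) = -3 → (-1,-2,-3)

-1,-2,-3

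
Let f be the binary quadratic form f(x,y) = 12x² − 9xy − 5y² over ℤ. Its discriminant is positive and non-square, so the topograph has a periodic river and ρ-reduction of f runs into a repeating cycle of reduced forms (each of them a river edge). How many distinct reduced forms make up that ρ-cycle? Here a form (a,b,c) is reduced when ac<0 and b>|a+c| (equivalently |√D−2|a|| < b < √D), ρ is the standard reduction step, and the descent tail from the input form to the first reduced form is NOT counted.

D = 321, ⌊√D⌋ = 17
descent: ρ → (-5,9,12)  [lands on river]
river: ρ → (12,15,-2)
river: ρ → (-2,17,4)
river: ρ → (4,15,-6)
river: ρ → (-6,9,10)
river: ρ → (10,11,-5)
ρ-cycle length = 6 (tail of 1 descent step not counted)

6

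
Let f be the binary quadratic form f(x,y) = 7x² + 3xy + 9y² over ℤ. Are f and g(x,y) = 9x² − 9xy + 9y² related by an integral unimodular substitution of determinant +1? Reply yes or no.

D₁ = -243, D₂ = -243
f: reduced (well bottom): (7,3,9) with a≤c, −a<b≤a
g: translate: b→9 (≡-9 mod 18), so (9,-9,9)→(9,9,9)
g: reduced (well bottom): (9,9,9) with a≤c, −a<b≤a
reduced forms (7, 3, 9) vs (9, 9, 9) ⇒ inequivalent

no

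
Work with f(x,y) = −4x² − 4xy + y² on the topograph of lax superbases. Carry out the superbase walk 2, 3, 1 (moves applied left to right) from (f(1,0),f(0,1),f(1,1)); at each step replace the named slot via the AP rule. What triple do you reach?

start (-4,1,-7) = (f(1,0),f(0,1),f(1,1))
replace slot 2: 2·((-4)+(-7)) − 1 = -23 → (-4,-23,-7)
replace slot 3: 2·((-4)+(-23)) − (-7) = -47 → (-4,-23,-47)
replace slot 1: 2·((-23)+(-47)) − (-4) = -136 → (-136,-23,-47)

-136,-23,-47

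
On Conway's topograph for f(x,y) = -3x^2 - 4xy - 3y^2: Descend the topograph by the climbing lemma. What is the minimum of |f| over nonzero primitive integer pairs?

translate: b→-2 (≡4 mod 6), so (3,4,3)→(3,-2,2)
flip: (3,-2,2)→(2,2,3)
reduced (well bottom): (2,2,3) with a≤c, −a<b≤a
well minimum |f| = |-2| = 2 (negative-definite)

2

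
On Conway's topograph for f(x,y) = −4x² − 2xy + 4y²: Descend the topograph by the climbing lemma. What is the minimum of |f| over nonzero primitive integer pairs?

descent: ρ → (4,2,-4)  [lands on river]
river: ρ → (-4,6,2)
river: ρ → (2,6,-4)
river: ρ → (-4,2,4)
river: ρ → (4,6,-2)
river: ρ → (-2,6,4)
closes: descent 1, river 6
min |a| on river = 2

2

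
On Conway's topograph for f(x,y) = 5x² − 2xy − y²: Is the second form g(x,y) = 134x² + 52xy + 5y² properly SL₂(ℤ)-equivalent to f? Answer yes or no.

D₁ = 24, D₂ = 24
river cycle of f (length 2): (-1, 4, 2), (2, 4, -1)
river cycle of g (length 2): (-1, 4, 2), (2, 4, -1)
cycles coincide ⇒ equivalent

yes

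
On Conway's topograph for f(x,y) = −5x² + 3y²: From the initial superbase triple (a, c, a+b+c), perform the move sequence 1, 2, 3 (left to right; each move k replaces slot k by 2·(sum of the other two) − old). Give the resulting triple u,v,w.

start (-5,3,-2) = (f(1,0),f(0,1),f(1,1))
replace slot 1: 2·(3+(-2)) − (-5) = 7 → (7,3,-2)
replace slot 2: 2·(7+(-2)) − 3 = 7 → (7,7,-2)
replace slot 3: 2·(7+7) − (-2) = 30 → (7,7,30)

7,7,30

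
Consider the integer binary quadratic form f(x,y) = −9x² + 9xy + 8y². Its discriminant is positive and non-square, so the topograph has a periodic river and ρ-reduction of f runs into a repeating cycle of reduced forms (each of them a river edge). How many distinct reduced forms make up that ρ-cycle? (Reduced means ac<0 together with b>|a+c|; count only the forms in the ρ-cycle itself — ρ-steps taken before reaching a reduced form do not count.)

D = 369, ⌊√D⌋ = 19
river: ρ → (8,7,-10)
river: ρ → (-10,13,5)
river: ρ → (5,17,-4)
river: ρ → (-4,15,9)
river: ρ → (9,3,-10)
river: ρ → (-10,17,2)
river: ρ → (2,19,-1)
river: ρ → (-1,19,2)
river: ρ → (2,17,-10)
river: ρ → (-10,3,9)
river: ρ → (9,15,-4)
river: ρ → (-4,17,5)
river: ρ → (5,13,-10)
river: ρ → (-10,7,8)
river: ρ → (8,9,-9)
river: ρ → (-9,9,8)
ρ-cycle length = 16 (tail of 0 descent steps not counted)

16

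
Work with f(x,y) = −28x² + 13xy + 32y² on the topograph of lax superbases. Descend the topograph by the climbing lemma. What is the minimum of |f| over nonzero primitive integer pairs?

river: ρ → (32,51,-9)
river: ρ → (-9,57,14)
river: ρ → (14,55,-13)
river: ρ → (-13,49,26)
river: ρ → (26,55,-7)
river: ρ → (-7,57,18)
river: ρ → (18,51,-16)
river: ρ → (-16,45,27)
river: ρ → (27,9,-34)
river: ρ → (-34,59,2)
river: ρ → (2,61,-4)
river: ρ → (-4,59,17)
river: ρ → (17,43,-28)
river: ρ → (-28,13,32)
closes: descent 0, river 14
min |a| on river = 2

2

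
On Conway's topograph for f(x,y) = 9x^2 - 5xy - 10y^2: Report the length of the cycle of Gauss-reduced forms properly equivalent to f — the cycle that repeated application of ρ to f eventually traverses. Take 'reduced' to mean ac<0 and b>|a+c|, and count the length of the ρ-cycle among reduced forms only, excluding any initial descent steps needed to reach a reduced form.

D = 385, ⌊√D⌋ = 19
descent: ρ → (-10,5,9)  [lands on river]
river: ρ → (9,13,-6)
river: ρ → (-6,11,11)
river: ρ → (11,11,-6)
river: ρ → (-6,13,9)
river: ρ → (9,5,-10)
river: ρ → (-10,15,4)
river: ρ → (4,17,-6)
river: ρ → (-6,19,1)
river: ρ → (1,19,-6)
river: ρ → (-6,17,4)
river: ρ → (4,15,-10)
ρ-cycle length = 12 (tail of 1 descent step not counted)

12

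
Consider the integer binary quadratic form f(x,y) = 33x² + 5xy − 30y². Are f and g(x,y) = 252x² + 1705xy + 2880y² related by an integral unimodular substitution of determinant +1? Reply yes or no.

D₁ = 3985, D₂ = 3985
river cycle of f (length 98): (-30, 55, 8), (8, 57, -23), (-23, 35, 30), (30, 25, -28), (-28, 31, 27), (27, 23, -32), (-32, 41, 18), (18, 31, -42), (-42, 53, 7), (7, 59, -18), … (88 more)
river cycle of g (length 98): (33, 5, -30), (-30, 55, 8), (8, 57, -23), (-23, 35, 30), (30, 25, -28), (-28, 31, 27), (27, 23, -32), (-32, 41, 18), (18, 31, -42), (-42, 53, 7), … (88 more)
cycles coincide ⇒ equivalent

yes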